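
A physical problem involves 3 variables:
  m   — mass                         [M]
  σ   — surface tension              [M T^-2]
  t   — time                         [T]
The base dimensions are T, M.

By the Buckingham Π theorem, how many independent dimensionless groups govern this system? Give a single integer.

1

Dimensional matrix (T×M by m×σ×t):
  T: [ 0 -2  1]
  M: [ 1  1  0]
RREF → pivots at {m,σ} ⇒ r = 2
Π count = n − r = 3 − 2 = 1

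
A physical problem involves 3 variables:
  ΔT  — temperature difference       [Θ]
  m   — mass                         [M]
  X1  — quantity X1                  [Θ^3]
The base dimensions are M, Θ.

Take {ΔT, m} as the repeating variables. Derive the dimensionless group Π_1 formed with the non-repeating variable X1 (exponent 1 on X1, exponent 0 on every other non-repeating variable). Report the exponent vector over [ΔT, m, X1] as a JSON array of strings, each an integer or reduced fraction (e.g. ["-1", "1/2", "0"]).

["-3", "0", "1"]

Dimensional matrix (M×Θ by ΔT×m×X1):
  M: [ 0  1  0]
  Θ: [ 1  0  3]
Echelon form has 2 nonzero rows (pivots: ΔT,m)
Repeat: ΔT,m; free: X1
RREF:
  r0: [   1    0    3]
  r1: [   0    1    0]
Fix exponent of X1 at 1; solve each RREF row for its pivot's exponent:
  r0: exp(ΔT) + (3)·1 = 0 ⇒ exp(ΔT) = -3
  r1: exp(m) + (0)·1 = 0 ⇒ exp(m) = 0
Π_1 = ΔT^-3 · X1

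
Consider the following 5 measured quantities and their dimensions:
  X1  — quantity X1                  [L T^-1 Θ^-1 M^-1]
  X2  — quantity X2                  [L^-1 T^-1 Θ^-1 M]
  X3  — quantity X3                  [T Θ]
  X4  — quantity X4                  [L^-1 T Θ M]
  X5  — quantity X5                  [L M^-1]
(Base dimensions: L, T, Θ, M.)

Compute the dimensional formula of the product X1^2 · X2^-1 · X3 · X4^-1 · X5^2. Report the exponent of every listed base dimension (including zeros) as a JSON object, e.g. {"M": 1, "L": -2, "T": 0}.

Write exponents as rows L,T,Θ,M / cols X1,X2,X3,X4,X5:
  L: [ 1 -1  0 -1  1]
  T: [-1 -1  1  1  0]
  Θ: [-1 -1  1  1  0]
  M: [-1  1  0  1 -1]
  [L]: (2)·1+(-1)·-1+(1)·0+(-1)·-1+(2)·1 = 6
  [T]: (2)·-1+(-1)·-1+(1)·1+(-1)·1+(2)·0 = -1
  [Θ]: (2)·-1+(-1)·-1+(1)·1+(-1)·1+(2)·0 = -1
  [M]: (2)·-1+(-1)·1+(1)·0+(-1)·1+(2)·-1 = -6
⇒ L^6 T^-1 Θ^-1 M^-6

{"L": 6, "T": -1, "Θ": -1, "M": -6}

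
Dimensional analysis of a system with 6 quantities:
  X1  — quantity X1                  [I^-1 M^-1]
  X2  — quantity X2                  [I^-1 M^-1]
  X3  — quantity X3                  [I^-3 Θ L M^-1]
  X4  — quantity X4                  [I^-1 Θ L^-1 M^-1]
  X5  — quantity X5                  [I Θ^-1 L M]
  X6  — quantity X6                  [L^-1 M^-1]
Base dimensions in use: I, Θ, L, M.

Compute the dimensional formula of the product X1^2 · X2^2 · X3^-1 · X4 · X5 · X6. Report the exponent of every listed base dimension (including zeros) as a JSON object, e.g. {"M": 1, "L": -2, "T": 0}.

{"I": -1, "Θ": -1, "L": -2, "M": -4}

Write exponents as rows I,Θ,L,M / cols X1,X2,X3,X4,X5,X6:
  I: [-1 -1 -3 -1  1  0]
  Θ: [ 0  0  1  1 -1  0]
  L: [ 0  0  1 -1  1 -1]
  M: [-1 -1 -1 -1  1 -1]
  [I]: (2)·-1+(2)·-1+(-1)·-3+(1)·-1+(1)·1+(1)·0 = -1
  [Θ]: (2)·0+(2)·0+(-1)·1+(1)·1+(1)·-1+(1)·0 = -1
  [L]: (2)·0+(2)·0+(-1)·1+(1)·-1+(1)·1+(1)·-1 = -2
  [M]: (2)·-1+(2)·-1+(-1)·-1+(1)·-1+(1)·1+(1)·-1 = -4
⇒ I^-1 Θ^-1 L^-2 M^-4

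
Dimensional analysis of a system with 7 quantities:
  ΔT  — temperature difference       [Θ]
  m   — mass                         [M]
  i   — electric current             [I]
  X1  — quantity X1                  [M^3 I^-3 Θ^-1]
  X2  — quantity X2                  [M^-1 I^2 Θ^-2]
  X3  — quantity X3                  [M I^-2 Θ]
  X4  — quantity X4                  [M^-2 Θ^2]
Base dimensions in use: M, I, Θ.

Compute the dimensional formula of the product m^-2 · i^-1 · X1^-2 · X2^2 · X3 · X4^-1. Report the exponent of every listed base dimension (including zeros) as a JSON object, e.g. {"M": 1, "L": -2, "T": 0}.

{"M": -7, "I": 7, "Θ": -3}

Write exponents as rows M,I,Θ / cols ΔT,m,i,X1,X2,X3,X4:
  M: [ 0  1  0  3 -1  1 -2]
  I: [ 0  0  1 -3  2 -2  0]
  Θ: [ 1  0  0 -1 -2  1  2]
  [M]: (-2)·1+(-1)·0+(-2)·3+(2)·-1+(1)·1+(-1)·-2 = -7
  [I]: (-2)·0+(-1)·1+(-2)·-3+(2)·2+(1)·-2+(-1)·0 = 7
  [Θ]: (-2)·0+(-1)·0+(-2)·-1+(2)·-2+(1)·1+(-1)·2 = -3
⇒ M^-7 I^7 Θ^-3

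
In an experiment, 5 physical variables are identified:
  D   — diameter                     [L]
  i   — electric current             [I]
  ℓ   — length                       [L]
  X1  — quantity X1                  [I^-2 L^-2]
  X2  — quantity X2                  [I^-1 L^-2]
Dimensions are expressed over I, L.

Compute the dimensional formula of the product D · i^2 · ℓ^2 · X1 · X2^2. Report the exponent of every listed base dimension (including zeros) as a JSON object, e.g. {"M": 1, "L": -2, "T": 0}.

Write exponents as rows I,L / cols D,i,ℓ,X1,X2:
  I: [ 0  1  0 -2 -1]
  L: [ 1  0  1 -2 -2]
  [I]: (1)·0+(2)·1+(2)·0+(1)·-2+(2)·-1 = -2
  [L]: (1)·1+(2)·0+(2)·1+(1)·-2+(2)·-2 = -3
⇒ I^-2 L^-3

{"I": -2, "L": -3}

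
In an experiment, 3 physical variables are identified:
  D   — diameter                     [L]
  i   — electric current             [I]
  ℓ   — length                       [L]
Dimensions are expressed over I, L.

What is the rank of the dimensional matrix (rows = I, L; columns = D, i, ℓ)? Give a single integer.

2

Dimensional matrix (I×L by D×i×ℓ):
  I: [ 0  1  0]
  L: [ 1  0  1]
RREF → pivots at {D,i} ⇒ r = 2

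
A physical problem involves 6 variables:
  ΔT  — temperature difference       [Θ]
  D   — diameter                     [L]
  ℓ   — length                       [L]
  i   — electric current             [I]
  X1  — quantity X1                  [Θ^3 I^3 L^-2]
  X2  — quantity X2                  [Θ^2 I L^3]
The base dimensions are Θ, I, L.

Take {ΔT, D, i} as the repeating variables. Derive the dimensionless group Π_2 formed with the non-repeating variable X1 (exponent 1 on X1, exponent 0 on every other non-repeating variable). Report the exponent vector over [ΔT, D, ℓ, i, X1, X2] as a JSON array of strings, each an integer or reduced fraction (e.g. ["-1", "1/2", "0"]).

Exponent matrix [Θ,I,L] × [ΔT,D,ℓ,i,X1,X2]:
  Θ: [ 1  0  0  0  3  2]
  I: [ 0  0  0  1  3  1]
  L: [ 0  1  1  0 -2  3]
Row reduction gives pivot columns ΔT,D,i; rank = 3
Pivot set = {ΔT,D,i}, free = {ℓ,X1,X2}
RREF:
  r0: [   1    0    0    0    3    2]
  r1: [   0    1    1    0   -2    3]
  r2: [   0    0    0    1    3    1]
Fix exponent of X1 at 1, ℓ at 0, X2 at 0; solve each RREF row for its pivot's exponent:
  r0: exp(ΔT) + (3)·1 = 0 ⇒ exp(ΔT) = -3
  r1: exp(D) + (-2)·1 = 0 ⇒ exp(D) = 2
  r2: exp(i) + (3)·1 = 0 ⇒ exp(i) = -3
Π_2 = ΔT^-3 · D^2 · i^-3 · X1

["-3", "2", "0", "-3", "1", "0"]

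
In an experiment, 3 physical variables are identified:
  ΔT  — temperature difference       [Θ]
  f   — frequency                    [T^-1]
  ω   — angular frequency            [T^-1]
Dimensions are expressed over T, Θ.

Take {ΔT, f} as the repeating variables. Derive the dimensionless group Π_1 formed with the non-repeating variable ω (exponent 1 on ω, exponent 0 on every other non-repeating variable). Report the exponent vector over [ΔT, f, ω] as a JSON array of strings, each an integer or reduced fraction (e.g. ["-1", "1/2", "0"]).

Exponent matrix [T,Θ] × [ΔT,f,ω]:
  T: [ 0 -1 -1]
  Θ: [ 1  0  0]
RREF → pivots at {ΔT,f} ⇒ r = 2
Repeat: ΔT,f; free: ω
RREF:
  r0: [   1    0    0]
  r1: [   0    1    1]
Fix exponent of ω at 1; solve each RREF row for its pivot's exponent:
  r0: exp(ΔT) + (0)·1 = 0 ⇒ exp(ΔT) = 0
  r1: exp(f) + (1)·1 = 0 ⇒ exp(f) = -1
Π_1 = f^-1 · ω

["0", "-1", "1"]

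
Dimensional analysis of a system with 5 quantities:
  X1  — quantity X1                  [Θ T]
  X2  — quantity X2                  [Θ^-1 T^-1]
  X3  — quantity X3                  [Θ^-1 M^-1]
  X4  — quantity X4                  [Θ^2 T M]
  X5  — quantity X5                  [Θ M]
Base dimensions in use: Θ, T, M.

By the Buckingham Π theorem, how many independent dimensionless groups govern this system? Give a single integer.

3

Exponent matrix [Θ,T,M] × [X1,X2,X3,X4,X5]:
  Θ: [ 1 -1 -1  2  1]
  T: [ 1 -1  0  1  0]
  M: [ 0  0 -1  1  1]
Echelon form has 2 nonzero rows (pivots: X1,X3)
n=5, r=2 ⇒ 3 dimensionless groups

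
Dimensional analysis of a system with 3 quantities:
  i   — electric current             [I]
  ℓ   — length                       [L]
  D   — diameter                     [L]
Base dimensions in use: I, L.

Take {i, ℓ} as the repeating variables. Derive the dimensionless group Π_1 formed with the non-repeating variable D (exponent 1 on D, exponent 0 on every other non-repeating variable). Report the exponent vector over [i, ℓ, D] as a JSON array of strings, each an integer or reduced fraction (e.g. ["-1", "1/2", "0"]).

Exponent matrix [I,L] × [i,ℓ,D]:
  I: [ 1  0  0]
  L: [ 0  1  1]
RREF → pivots at {i,ℓ} ⇒ r = 2
Pivot set = {i,ℓ}, free = {D}
RREF:
  r0: [   1    0    0]
  r1: [   0    1    1]
Fix exponent of D at 1; solve each RREF row for its pivot's exponent:
  r0: exp(i) + (0)·1 = 0 ⇒ exp(i) = 0
  r1: exp(ℓ) + (1)·1 = 0 ⇒ exp(ℓ) = -1
Π_1 = ℓ^-1 · D

["0", "-1", "1"]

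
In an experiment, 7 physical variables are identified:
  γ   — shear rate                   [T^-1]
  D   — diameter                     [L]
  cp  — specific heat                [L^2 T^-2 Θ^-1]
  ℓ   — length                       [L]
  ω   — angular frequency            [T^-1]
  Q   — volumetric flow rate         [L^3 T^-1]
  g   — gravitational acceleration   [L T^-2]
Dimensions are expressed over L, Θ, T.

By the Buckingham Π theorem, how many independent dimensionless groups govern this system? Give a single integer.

Dimensional matrix (L×Θ×T by γ×D×cp×ℓ×ω×Q×g):
  L: [ 0  1  2  1  0  3  1]
  Θ: [ 0  0 -1  0  0  0  0]
  T: [-1  0 -2  0 -1 -1 -2]
Row reduction gives pivot columns γ,D,cp; rank = 3
7 vars − rank 3 = 4 Π groups

4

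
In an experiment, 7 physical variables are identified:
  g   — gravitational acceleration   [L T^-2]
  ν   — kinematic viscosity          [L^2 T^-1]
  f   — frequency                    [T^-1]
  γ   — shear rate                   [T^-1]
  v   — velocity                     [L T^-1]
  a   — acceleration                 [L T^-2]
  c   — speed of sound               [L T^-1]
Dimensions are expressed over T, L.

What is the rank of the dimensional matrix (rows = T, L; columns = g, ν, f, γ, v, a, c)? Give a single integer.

2

Dimensional matrix (T×L by g×ν×f×γ×v×a×c):
  T: [-2 -1 -1 -1 -1 -2 -1]
  L: [ 1  2  0  0  1  1  1]
Echelon form has 2 nonzero rows (pivots: g,ν)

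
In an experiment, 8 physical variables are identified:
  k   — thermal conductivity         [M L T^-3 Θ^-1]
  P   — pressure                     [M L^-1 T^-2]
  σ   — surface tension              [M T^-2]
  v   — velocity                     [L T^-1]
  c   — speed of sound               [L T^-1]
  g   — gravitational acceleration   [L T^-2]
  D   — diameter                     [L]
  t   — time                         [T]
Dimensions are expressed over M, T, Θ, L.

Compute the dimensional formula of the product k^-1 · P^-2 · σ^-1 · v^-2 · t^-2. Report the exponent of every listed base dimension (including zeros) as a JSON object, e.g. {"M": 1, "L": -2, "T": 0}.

{"M": -4, "T": 9, "Θ": 1, "L": -1}

Write exponents as rows M,T,Θ,L / cols k,P,σ,v,c,g,D,t:
  M: [ 1  1  1  0  0  0  0  0]
  T: [-3 -2 -2 -1 -1 -2  0  1]
  Θ: [-1  0  0  0  0  0  0  0]
  L: [ 1 -1  0  1  1  1  1  0]
  [M]: (-1)·1+(-2)·1+(-1)·1+(-2)·0+(-2)·0 = -4
  [T]: (-1)·-3+(-2)·-2+(-1)·-2+(-2)·-1+(-2)·1 = 9
  [Θ]: (-1)·-1+(-2)·0+(-1)·0+(-2)·0+(-2)·0 = 1
  [L]: (-1)·1+(-2)·-1+(-1)·0+(-2)·1+(-2)·0 = -1
⇒ M^-4 T^9 Θ L^-1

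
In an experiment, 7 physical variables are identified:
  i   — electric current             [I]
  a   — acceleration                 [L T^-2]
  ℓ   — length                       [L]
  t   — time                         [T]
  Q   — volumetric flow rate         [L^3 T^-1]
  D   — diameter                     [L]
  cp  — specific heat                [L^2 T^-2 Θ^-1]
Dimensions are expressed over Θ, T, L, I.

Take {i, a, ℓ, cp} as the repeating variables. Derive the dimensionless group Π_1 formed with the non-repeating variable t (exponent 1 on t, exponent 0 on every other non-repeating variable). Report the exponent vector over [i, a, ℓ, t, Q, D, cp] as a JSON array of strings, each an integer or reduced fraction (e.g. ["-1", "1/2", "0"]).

Exponent matrix [Θ,T,L,I] × [i,a,ℓ,t,Q,D,cp]:
  Θ: [ 0  0  0  0  0  0 -1]
  T: [ 0 -2  0  1 -1  0 -2]
  L: [ 0  1  1  0  3  1  2]
  I: [ 1  0  0  0  0  0  0]
Row reduction gives pivot columns i,a,ℓ,cp; rank = 4
Repeat: i,a,ℓ,cp; free: t,Q,D
RREF:
  r0: [   1    0    0    0    0    0    0]
  r1: [   0    1    0 -1/2  1/2    0    0]
  r2: [   0    0    1  1/2  5/2    1    0]
  r3: [   0    0    0    0    0    0    1]
Fix exponent of t at 1, Q at 0, D at 0; solve each RREF row for its pivot's exponent:
  r0: exp(i) + (0)·1 = 0 ⇒ exp(i) = 0
  r1: exp(a) + (-1/2)·1 = 0 ⇒ exp(a) = 1/2
  r2: exp(ℓ) + (1/2)·1 = 0 ⇒ exp(ℓ) = -1/2
  r3: exp(cp) + (0)·1 = 0 ⇒ exp(cp) = 0
Π_1 = a^(1/2) · ℓ^(-1/2) · t

["0", "1/2", "-1/2", "1", "0", "0", "0"]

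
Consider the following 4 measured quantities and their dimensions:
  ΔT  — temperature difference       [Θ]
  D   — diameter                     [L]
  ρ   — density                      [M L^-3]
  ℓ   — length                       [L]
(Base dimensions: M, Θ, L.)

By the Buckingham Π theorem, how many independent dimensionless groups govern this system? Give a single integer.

1

Exponent matrix [M,Θ,L] × [ΔT,D,ρ,ℓ]:
  M: [ 0  0  1  0]
  Θ: [ 1  0  0  0]
  L: [ 0  1 -3  1]
Echelon form has 3 nonzero rows (pivots: ΔT,D,ρ)
n=4, r=3 ⇒ 1 dimensionless group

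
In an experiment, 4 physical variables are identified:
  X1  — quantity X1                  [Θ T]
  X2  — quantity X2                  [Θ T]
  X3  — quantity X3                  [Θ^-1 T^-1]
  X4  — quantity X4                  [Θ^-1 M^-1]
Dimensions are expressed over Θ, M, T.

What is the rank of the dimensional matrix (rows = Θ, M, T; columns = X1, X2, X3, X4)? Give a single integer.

Dimensional matrix (Θ×M×T by X1×X2×X3×X4):
  Θ: [ 1  1 -1 -1]
  M: [ 0  0  0 -1]
  T: [ 1  1 -1  0]
Echelon form has 2 nonzero rows (pivots: X1,X4)

2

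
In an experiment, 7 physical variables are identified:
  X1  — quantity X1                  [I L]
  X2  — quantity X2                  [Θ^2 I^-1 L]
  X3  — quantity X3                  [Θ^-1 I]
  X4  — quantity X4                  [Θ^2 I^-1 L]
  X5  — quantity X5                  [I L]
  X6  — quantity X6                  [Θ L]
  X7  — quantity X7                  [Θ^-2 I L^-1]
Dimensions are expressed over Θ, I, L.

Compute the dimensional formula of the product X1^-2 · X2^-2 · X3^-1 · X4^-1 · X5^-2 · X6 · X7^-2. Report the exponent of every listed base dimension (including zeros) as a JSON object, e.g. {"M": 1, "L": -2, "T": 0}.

Write exponents as rows Θ,I,L / cols X1,X2,X3,X4,X5,X6,X7:
  Θ: [ 0  2 -1  2  0  1 -2]
  I: [ 1 -1  1 -1  1  0  1]
  L: [ 1  1  0  1  1  1 -1]
  [Θ]: (-2)·0+(-2)·2+(-1)·-1+(-1)·2+(-2)·0+(1)·1+(-2)·-2 = 0
  [I]: (-2)·1+(-2)·-1+(-1)·1+(-1)·-1+(-2)·1+(1)·0+(-2)·1 = -4
  [L]: (-2)·1+(-2)·1+(-1)·0+(-1)·1+(-2)·1+(1)·1+(-2)·-1 = -4
⇒ I^-4 L^-4

{"Θ": 0, "I": -4, "L": -4}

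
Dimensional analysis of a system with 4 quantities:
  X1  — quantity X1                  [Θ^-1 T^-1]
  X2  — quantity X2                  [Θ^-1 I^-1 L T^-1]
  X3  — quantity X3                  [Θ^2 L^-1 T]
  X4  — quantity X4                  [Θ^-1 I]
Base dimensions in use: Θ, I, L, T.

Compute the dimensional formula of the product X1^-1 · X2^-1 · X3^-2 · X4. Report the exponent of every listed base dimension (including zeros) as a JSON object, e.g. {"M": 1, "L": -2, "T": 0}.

Dimensional matrix (Θ×I×L×T by X1×X2×X3×X4):
  Θ: [-1 -1  2 -1]
  I: [ 0 -1  0  1]
  L: [ 0  1 -1  0]
  T: [-1 -1  1  0]
  [Θ]: (-1)·-1+(-1)·-1+(-2)·2+(1)·-1 = -3
  [I]: (-1)·0+(-1)·-1+(-2)·0+(1)·1 = 2
  [L]: (-1)·0+(-1)·1+(-2)·-1+(1)·0 = 1
  [T]: (-1)·-1+(-1)·-1+(-2)·1+(1)·0 = 0
⇒ Θ^-3 I^2 L

{"Θ": -3, "I": 2, "L": 1, "T": 0}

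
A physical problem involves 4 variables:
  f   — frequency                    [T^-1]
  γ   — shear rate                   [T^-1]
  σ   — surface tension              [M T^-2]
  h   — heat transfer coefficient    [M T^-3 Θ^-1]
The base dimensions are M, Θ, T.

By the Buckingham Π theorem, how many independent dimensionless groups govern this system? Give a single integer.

Dimensional matrix (M×Θ×T by f×γ×σ×h):
  M: [ 0  0  1  1]
  Θ: [ 0  0  0 -1]
  T: [-1 -1 -2 -3]
Row reduction gives pivot columns f,σ,h; rank = 3
Π count = n − r = 4 − 3 = 1

1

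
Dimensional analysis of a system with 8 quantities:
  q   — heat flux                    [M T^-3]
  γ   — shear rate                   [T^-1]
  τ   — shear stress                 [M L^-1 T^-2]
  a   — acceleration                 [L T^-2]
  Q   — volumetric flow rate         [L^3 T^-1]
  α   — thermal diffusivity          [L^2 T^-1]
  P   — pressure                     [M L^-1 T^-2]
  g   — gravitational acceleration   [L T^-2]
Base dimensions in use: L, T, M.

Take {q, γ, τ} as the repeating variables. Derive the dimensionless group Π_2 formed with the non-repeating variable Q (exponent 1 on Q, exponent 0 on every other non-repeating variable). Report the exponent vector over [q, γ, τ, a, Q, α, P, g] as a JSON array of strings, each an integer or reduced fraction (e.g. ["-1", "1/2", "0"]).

["-3", "2", "3", "0", "1", "0", "0", "0"]

Write exponents as rows L,T,M / cols q,γ,τ,a,Q,α,P,g:
  L: [ 0  0 -1  1  3  2 -1  1]
  T: [-3 -1 -2 -2 -1 -1 -2 -2]
  M: [ 1  0  1  0  0  0  1  0]
Row reduction gives pivot columns q,γ,τ; rank = 3
Pivot set = {q,γ,τ}, free = {a,Q,α,P,g}
RREF:
  r0: [   1    0    0    1    3    2    0    1]
  r1: [   0    1    0    1   -2   -1    0    1]
  r2: [   0    0    1   -1   -3   -2    1   -1]
Fix exponent of Q at 1, a at 0, α at 0, P at 0, g at 0; solve each RREF row for its pivot's exponent:
  r0: exp(q) + (3)·1 = 0 ⇒ exp(q) = -3
  r1: exp(γ) + (-2)·1 = 0 ⇒ exp(γ) = 2
  r2: exp(τ) + (-3)·1 = 0 ⇒ exp(τ) = 3
Π_2 = q^-3 · γ^2 · τ^3 · Q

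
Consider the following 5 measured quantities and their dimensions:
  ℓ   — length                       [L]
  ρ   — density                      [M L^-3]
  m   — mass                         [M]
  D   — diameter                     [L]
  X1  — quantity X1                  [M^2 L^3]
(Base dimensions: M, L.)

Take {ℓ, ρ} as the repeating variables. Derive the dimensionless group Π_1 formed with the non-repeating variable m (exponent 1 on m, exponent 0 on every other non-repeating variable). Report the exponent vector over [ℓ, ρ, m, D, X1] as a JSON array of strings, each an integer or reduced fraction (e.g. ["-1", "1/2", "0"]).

Dimensional matrix (M×L by ℓ×ρ×m×D×X1):
  M: [ 0  1  1  0  2]
  L: [ 1 -3  0  1  3]
Row reduction gives pivot columns ℓ,ρ; rank = 2
Pivot set = {ℓ,ρ}, free = {m,D,X1}
RREF:
  r0: [   1    0    3    1    9]
  r1: [   0    1    1    0    2]
Fix exponent of m at 1, D at 0, X1 at 0; solve each RREF row for its pivot's exponent:
  r0: exp(ℓ) + (3)·1 = 0 ⇒ exp(ℓ) = -3
  r1: exp(ρ) + (1)·1 = 0 ⇒ exp(ρ) = -1
Π_1 = ℓ^-3 · ρ^-1 · m

["-3", "-1", "1", "0", "0"]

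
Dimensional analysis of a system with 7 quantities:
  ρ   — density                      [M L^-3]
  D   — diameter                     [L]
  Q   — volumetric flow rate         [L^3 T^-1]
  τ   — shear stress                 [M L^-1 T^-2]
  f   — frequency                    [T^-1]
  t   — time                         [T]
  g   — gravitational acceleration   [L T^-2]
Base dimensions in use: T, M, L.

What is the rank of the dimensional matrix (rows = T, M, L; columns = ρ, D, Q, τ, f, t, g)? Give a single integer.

Write exponents as rows T,M,L / cols ρ,D,Q,τ,f,t,g:
  T: [ 0  0 -1 -2 -1  1 -2]
  M: [ 1  0  0  1  0  0  0]
  L: [-3  1  3 -1  0  0  1]
RREF → pivots at {ρ,D,Q} ⇒ r = 3

3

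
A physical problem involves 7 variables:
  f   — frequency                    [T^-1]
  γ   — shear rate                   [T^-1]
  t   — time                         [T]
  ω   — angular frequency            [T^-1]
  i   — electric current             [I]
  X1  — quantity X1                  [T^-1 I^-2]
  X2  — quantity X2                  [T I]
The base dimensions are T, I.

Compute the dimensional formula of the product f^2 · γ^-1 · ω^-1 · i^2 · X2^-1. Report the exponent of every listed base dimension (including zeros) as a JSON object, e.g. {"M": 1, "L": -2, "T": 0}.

Write exponents as rows T,I / cols f,γ,t,ω,i,X1,X2:
  T: [-1 -1  1 -1  0 -1  1]
  I: [ 0  0  0  0  1 -2  1]
  [T]: (2)·-1+(-1)·-1+(-1)·-1+(2)·0+(-1)·1 = -1
  [I]: (2)·0+(-1)·0+(-1)·0+(2)·1+(-1)·1 = 1
⇒ T^-1 I

{"T": -1, "I": 1}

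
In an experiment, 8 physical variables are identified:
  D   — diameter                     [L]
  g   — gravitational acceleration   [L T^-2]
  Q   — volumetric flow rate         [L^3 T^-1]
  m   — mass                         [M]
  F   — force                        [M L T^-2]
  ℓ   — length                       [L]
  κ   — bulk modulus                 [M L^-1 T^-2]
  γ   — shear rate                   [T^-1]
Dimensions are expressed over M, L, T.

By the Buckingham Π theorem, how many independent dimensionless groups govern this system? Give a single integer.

5

Dimensional matrix (M×L×T by D×g×Q×m×F×ℓ×κ×γ):
  M: [ 0  0  0  1  1  0  1  0]
  L: [ 1  1  3  0  1  1 -1  0]
  T: [ 0 -2 -1  0 -2  0 -2 -1]
Row reduction gives pivot columns D,g,m; rank = 3
Π count = n − r = 8 − 3 = 5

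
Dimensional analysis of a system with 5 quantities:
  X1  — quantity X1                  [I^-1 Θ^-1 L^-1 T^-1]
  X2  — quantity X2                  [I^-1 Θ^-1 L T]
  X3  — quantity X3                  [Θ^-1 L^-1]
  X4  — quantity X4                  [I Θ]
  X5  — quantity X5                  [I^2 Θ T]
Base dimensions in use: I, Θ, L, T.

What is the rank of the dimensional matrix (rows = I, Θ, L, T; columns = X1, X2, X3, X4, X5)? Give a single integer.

3

Dimensional matrix (I×Θ×L×T by X1×X2×X3×X4×X5):
  I: [-1 -1  0  1  2]
  Θ: [-1 -1 -1  1  1]
  L: [-1  1 -1  0  0]
  T: [-1  1  0  0  1]
Echelon form has 3 nonzero rows (pivots: X1,X2,X3)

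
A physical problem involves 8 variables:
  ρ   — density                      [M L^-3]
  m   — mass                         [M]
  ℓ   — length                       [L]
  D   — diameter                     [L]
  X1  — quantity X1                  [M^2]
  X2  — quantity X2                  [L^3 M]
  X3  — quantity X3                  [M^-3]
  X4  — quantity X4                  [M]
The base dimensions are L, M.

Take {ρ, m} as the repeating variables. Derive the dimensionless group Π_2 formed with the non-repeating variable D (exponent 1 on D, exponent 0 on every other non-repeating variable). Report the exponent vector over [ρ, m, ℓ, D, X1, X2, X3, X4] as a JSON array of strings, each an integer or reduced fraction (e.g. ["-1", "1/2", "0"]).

["1/3", "-1/3", "0", "1", "0", "0", "0", "0"]

Exponent matrix [L,M] × [ρ,m,ℓ,D,X1,X2,X3,X4]:
  L: [-3  0  1  1  0  3  0  0]
  M: [ 1  1  0  0  2  1 -3  1]
Row reduction gives pivot columns ρ,m; rank = 2
Pivot set = {ρ,m}, free = {ℓ,D,X1,X2,X3,X4}
RREF:
  r0: [   1    0 -1/3 -1/3    0   -1    0    0]
  r1: [   0    1  1/3  1/3    2    2   -3    1]
Fix exponent of D at 1, ℓ at 0, X1 at 0, X2 at 0, X3 at 0, X4 at 0; solve each RREF row for its pivot's exponent:
  r0: exp(ρ) + (-1/3)·1 = 0 ⇒ exp(ρ) = 1/3
  r1: exp(m) + (1/3)·1 = 0 ⇒ exp(m) = -1/3
Π_2 = ρ^(1/3) · m^(-1/3) · D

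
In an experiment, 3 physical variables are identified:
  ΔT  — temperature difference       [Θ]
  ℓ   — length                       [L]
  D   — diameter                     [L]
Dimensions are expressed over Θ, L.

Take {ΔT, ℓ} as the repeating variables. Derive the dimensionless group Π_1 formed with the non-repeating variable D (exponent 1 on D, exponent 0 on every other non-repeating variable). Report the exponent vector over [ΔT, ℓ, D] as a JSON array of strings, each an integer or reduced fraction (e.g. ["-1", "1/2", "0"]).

["0", "-1", "1"]

Exponent matrix [Θ,L] × [ΔT,ℓ,D]:
  Θ: [ 1  0  0]
  L: [ 0  1  1]
Row reduction gives pivot columns ΔT,ℓ; rank = 2
Repeat: ΔT,ℓ; free: D
RREF:
  r0: [   1    0    0]
  r1: [   0    1    1]
Fix exponent of D at 1; solve each RREF row for its pivot's exponent:
  r0: exp(ΔT) + (0)·1 = 0 ⇒ exp(ΔT) = 0
  r1: exp(ℓ) + (1)·1 = 0 ⇒ exp(ℓ) = -1
Π_1 = ℓ^-1 · D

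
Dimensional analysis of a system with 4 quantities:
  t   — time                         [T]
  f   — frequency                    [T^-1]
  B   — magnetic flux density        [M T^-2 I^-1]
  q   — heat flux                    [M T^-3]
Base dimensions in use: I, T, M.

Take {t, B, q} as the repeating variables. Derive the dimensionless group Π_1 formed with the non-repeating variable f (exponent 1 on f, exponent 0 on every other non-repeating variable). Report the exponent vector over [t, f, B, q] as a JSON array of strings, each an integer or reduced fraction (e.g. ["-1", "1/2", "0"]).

["1", "1", "0", "0"]

Exponent matrix [I,T,M] × [t,f,B,q]:
  I: [ 0  0 -1  0]
  T: [ 1 -1 -2 -3]
  M: [ 0  0  1  1]
Echelon form has 3 nonzero rows (pivots: t,B,q)
Pivot set = {t,B,q}, free = {f}
RREF:
  r0: [   1   -1    0    0]
  r1: [   0    0    1    0]
  r2: [   0    0    0    1]
Fix exponent of f at 1; solve each RREF row for its pivot's exponent:
  r0: exp(t) + (-1)·1 = 0 ⇒ exp(t) = 1
  r1: exp(B) + (0)·1 = 0 ⇒ exp(B) = 0
  r2: exp(q) + (0)·1 = 0 ⇒ exp(q) = 0
Π_1 = t · f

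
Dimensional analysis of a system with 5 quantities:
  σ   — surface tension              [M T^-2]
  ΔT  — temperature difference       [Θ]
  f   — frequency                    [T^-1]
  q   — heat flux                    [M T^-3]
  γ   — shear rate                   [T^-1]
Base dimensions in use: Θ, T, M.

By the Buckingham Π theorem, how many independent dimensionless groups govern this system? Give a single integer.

2

Write exponents as rows Θ,T,M / cols σ,ΔT,f,q,γ:
  Θ: [ 0  1  0  0  0]
  T: [-2  0 -1 -3 -1]
  M: [ 1  0  0  1  0]
RREF → pivots at {σ,ΔT,f} ⇒ r = 3
Π count = n − r = 5 − 3 = 2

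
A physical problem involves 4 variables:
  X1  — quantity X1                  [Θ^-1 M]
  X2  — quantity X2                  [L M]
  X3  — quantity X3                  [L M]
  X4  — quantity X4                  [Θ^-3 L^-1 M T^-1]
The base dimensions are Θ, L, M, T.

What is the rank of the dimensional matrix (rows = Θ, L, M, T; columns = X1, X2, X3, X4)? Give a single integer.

3

Write exponents as rows Θ,L,M,T / cols X1,X2,X3,X4:
  Θ: [-1  0  0 -3]
  L: [ 0  1  1 -1]
  M: [ 1  1  1  1]
  T: [ 0  0  0 -1]
Row reduction gives pivot columns X1,X2,X4; rank = 3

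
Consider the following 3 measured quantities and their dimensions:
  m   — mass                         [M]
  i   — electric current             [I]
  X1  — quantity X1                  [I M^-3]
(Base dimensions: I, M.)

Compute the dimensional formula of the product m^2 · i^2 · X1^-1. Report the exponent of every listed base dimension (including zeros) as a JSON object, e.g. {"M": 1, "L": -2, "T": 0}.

Write exponents as rows I,M / cols m,i,X1:
  I: [ 0  1  1]
  M: [ 1  0 -3]
  [I]: (2)·0+(2)·1+(-1)·1 = 1
  [M]: (2)·1+(2)·0+(-1)·-3 = 5
⇒ I M^5

{"I": 1, "M": 5}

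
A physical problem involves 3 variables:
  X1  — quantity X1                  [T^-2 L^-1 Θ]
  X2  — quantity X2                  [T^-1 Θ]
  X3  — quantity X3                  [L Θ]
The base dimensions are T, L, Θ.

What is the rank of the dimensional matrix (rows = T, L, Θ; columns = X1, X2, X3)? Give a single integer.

Exponent matrix [T,L,Θ] × [X1,X2,X3]:
  T: [-2 -1  0]
  L: [-1  0  1]
  Θ: [ 1  1  1]
Row reduction gives pivot columns X1,X2; rank = 2

2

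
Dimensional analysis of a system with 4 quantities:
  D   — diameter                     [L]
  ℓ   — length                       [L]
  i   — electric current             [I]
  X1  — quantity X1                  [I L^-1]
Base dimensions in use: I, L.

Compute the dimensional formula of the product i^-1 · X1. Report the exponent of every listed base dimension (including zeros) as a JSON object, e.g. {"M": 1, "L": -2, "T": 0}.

{"I": 0, "L": -1}

Write exponents as rows I,L / cols D,ℓ,i,X1:
  I: [ 0  0  1  1]
  L: [ 1  1  0 -1]
  [I]: (-1)·1+(1)·1 = 0
  [L]: (-1)·0+(1)·-1 = -1
⇒ L^-1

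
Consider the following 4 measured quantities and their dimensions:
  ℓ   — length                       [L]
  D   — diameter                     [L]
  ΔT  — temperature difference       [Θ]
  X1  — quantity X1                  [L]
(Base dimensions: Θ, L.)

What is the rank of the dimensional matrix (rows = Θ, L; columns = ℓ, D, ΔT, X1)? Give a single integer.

2

Dimensional matrix (Θ×L by ℓ×D×ΔT×X1):
  Θ: [ 0  0  1  0]
  L: [ 1  1  0  1]
RREF → pivots at {ℓ,ΔT} ⇒ r = 2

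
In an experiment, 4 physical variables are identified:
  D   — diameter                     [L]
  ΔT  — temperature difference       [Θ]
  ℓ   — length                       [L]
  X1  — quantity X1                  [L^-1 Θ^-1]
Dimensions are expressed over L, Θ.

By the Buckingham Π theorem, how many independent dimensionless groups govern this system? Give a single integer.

Dimensional matrix (L×Θ by D×ΔT×ℓ×X1):
  L: [ 1  0  1 -1]
  Θ: [ 0  1  0 -1]
Echelon form has 2 nonzero rows (pivots: D,ΔT)
4 vars − rank 2 = 2 Π groups

2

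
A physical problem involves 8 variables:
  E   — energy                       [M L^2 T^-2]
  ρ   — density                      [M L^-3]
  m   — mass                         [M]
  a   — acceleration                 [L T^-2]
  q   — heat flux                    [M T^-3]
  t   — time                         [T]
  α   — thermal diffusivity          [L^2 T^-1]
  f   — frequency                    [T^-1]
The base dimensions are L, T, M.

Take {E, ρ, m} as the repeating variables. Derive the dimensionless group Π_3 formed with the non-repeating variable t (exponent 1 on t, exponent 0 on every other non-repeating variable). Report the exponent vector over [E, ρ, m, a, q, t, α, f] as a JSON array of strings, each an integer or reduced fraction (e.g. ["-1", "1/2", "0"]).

Write exponents as rows L,T,M / cols E,ρ,m,a,q,t,α,f:
  L: [ 2 -3  0  1  0  0  2  0]
  T: [-2  0  0 -2 -3  1 -1 -1]
  M: [ 1  1  1  0  1  0  0  0]
Echelon form has 3 nonzero rows (pivots: E,ρ,m)
Repeat: E,ρ,m; free: a,q,t,α,f
RREF:
  r0: [   1    0    0    1  3/2 -1/2  1/2  1/2]
  r1: [   0    1    0  1/3    1 -1/3 -1/3  1/3]
  r2: [   0    0    1 -4/3 -3/2  5/6 -1/6 -5/6]
Fix exponent of t at 1, a at 0, q at 0, α at 0, f at 0; solve each RREF row for its pivot's exponent:
  r0: exp(E) + (-1/2)·1 = 0 ⇒ exp(E) = 1/2
  r1: exp(ρ) + (-1/3)·1 = 0 ⇒ exp(ρ) = 1/3
  r2: exp(m) + (5/6)·1 = 0 ⇒ exp(m) = -5/6
Π_3 = E^(1/2) · ρ^(1/3) · m^(-5/6) · t

["1/2", "1/3", "-5/6", "0", "0", "1", "0", "0"]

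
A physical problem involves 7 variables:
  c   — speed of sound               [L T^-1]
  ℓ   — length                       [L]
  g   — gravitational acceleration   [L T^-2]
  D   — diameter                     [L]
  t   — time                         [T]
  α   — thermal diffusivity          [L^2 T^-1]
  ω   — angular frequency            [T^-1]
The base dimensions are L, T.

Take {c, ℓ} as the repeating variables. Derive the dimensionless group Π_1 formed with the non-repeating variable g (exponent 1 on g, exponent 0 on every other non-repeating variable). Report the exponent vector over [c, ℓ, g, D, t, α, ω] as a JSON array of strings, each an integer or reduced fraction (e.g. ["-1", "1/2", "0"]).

Dimensional matrix (L×T by c×ℓ×g×D×t×α×ω):
  L: [ 1  1  1  1  0  2  0]
  T: [-1  0 -2  0  1 -1 -1]
RREF → pivots at {c,ℓ} ⇒ r = 2
Pivot set = {c,ℓ}, free = {g,D,t,α,ω}
RREF:
  r0: [   1    0    2    0   -1    1    1]
  r1: [   0    1   -1    1    1    1   -1]
Fix exponent of g at 1, D at 0, t at 0, α at 0, ω at 0; solve each RREF row for its pivot's exponent:
  r0: exp(c) + (2)·1 = 0 ⇒ exp(c) = -2
  r1: exp(ℓ) + (-1)·1 = 0 ⇒ exp(ℓ) = 1
Π_1 = c^-2 · ℓ · g

["-2", "1", "1", "0", "0", "0", "0"]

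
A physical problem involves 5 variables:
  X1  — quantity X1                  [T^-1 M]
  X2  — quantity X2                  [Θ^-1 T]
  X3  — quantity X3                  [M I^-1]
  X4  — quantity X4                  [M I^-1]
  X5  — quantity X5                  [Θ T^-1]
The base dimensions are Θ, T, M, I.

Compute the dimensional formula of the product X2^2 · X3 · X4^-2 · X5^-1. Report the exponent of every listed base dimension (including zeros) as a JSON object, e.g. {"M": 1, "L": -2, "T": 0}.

Write exponents as rows Θ,T,M,I / cols X1,X2,X3,X4,X5:
  Θ: [ 0 -1  0  0  1]
  T: [-1  1  0  0 -1]
  M: [ 1  0  1  1  0]
  I: [ 0  0 -1 -1  0]
  [Θ]: (2)·-1+(1)·0+(-2)·0+(-1)·1 = -3
  [T]: (2)·1+(1)·0+(-2)·0+(-1)·-1 = 3
  [M]: (2)·0+(1)·1+(-2)·1+(-1)·0 = -1
  [I]: (2)·0+(1)·-1+(-2)·-1+(-1)·0 = 1
⇒ Θ^-3 T^3 M^-1 I

{"Θ": -3, "T": 3, "M": -1, "I": 1}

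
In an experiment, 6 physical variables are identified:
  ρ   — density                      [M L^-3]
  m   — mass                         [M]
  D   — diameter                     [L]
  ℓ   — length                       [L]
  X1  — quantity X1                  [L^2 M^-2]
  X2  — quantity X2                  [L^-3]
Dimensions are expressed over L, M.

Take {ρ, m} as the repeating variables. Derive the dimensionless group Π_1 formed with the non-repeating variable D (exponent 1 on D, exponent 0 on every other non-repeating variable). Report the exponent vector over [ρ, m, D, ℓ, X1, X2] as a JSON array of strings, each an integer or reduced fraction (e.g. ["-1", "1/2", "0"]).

Dimensional matrix (L×M by ρ×m×D×ℓ×X1×X2):
  L: [-3  0  1  1  2 -3]
  M: [ 1  1  0  0 -2  0]
Row reduction gives pivot columns ρ,m; rank = 2
Repeat: ρ,m; free: D,ℓ,X1,X2
RREF:
  r0: [   1    0 -1/3 -1/3 -2/3    1]
  r1: [   0    1  1/3  1/3 -4/3   -1]
Fix exponent of D at 1, ℓ at 0, X1 at 0, X2 at 0; solve each RREF row for its pivot's exponent:
  r0: exp(ρ) + (-1/3)·1 = 0 ⇒ exp(ρ) = 1/3
  r1: exp(m) + (1/3)·1 = 0 ⇒ exp(m) = -1/3
Π_1 = ρ^(1/3) · m^(-1/3) · D

["1/3", "-1/3", "1", "0", "0", "0"]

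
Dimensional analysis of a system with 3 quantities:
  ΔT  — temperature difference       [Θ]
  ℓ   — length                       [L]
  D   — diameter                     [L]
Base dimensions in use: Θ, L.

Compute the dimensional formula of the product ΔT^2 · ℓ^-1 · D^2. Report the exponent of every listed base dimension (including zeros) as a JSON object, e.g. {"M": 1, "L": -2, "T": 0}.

Dimensional matrix (Θ×L by ΔT×ℓ×D):
  Θ: [ 1  0  0]
  L: [ 0  1  1]
  [Θ]: (2)·1+(-1)·0+(2)·0 = 2
  [L]: (2)·0+(-1)·1+(2)·1 = 1
⇒ Θ^2 L

{"Θ": 2, "L": 1}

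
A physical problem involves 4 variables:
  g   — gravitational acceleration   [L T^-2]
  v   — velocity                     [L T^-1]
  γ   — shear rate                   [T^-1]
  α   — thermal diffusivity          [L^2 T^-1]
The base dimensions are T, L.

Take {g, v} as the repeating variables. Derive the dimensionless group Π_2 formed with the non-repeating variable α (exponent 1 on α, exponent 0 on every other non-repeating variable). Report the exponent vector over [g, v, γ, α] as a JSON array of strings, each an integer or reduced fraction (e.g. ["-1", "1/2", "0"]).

["1", "-3", "0", "1"]

Write exponents as rows T,L / cols g,v,γ,α:
  T: [-2 -1 -1 -1]
  L: [ 1  1  0  2]
Echelon form has 2 nonzero rows (pivots: g,v)
Pivot set = {g,v}, free = {γ,α}
RREF:
  r0: [   1    0    1   -1]
  r1: [   0    1   -1    3]
Fix exponent of α at 1, γ at 0; solve each RREF row for its pivot's exponent:
  r0: exp(g) + (-1)·1 = 0 ⇒ exp(g) = 1
  r1: exp(v) + (3)·1 = 0 ⇒ exp(v) = -3
Π_2 = g · v^-3 · α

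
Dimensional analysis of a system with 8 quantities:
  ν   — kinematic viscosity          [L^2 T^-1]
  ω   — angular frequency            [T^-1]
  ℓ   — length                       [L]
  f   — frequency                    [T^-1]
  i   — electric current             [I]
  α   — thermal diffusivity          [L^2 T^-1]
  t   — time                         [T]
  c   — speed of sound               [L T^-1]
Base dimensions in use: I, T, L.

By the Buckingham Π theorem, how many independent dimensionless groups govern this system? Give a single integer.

5

Write exponents as rows I,T,L / cols ν,ω,ℓ,f,i,α,t,c:
  I: [ 0  0  0  0  1  0  0  0]
  T: [-1 -1  0 -1  0 -1  1 -1]
  L: [ 2  0  1  0  0  2  0  1]
RREF → pivots at {ν,ω,i} ⇒ r = 3
n=8, r=3 ⇒ 5 dimensionless groups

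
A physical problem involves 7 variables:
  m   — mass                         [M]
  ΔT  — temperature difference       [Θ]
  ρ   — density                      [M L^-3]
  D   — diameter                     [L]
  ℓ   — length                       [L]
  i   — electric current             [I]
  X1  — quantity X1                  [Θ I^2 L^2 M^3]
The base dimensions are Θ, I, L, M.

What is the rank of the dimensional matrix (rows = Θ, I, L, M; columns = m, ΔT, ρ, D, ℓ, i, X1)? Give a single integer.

Write exponents as rows Θ,I,L,M / cols m,ΔT,ρ,D,ℓ,i,X1:
  Θ: [ 0  1  0  0  0  0  1]
  I: [ 0  0  0  0  0  1  2]
  L: [ 0  0 -3  1  1  0  2]
  M: [ 1  0  1  0  0  0  3]
Echelon form has 4 nonzero rows (pivots: m,ΔT,ρ,i)

4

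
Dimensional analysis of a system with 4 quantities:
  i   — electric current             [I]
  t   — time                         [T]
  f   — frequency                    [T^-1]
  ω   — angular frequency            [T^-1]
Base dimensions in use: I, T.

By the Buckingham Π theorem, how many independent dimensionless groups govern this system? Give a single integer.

Dimensional matrix (I×T by i×t×f×ω):
  I: [ 1  0  0  0]
  T: [ 0  1 -1 -1]
Row reduction gives pivot columns i,t; rank = 2
Π count = n − r = 4 − 2 = 2

2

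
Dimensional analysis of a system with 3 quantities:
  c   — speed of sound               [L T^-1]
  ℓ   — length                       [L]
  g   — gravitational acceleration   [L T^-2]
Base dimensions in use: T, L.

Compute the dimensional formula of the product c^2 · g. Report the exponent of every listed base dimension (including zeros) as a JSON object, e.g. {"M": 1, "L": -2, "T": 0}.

Write exponents as rows T,L / cols c,ℓ,g:
  T: [-1  0 -2]
  L: [ 1  1  1]
  [T]: (2)·-1+(1)·-2 = -4
  [L]: (2)·1+(1)·1 = 3
⇒ T^-4 L^3

{"T": -4, "L": 3}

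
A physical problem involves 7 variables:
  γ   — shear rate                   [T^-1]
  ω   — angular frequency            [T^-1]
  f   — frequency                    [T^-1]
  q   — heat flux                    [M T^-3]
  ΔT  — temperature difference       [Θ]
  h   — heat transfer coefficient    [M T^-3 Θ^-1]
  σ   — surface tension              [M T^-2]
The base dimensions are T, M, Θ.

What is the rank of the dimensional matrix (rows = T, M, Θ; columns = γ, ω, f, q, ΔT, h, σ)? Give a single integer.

Write exponents as rows T,M,Θ / cols γ,ω,f,q,ΔT,h,σ:
  T: [-1 -1 -1 -3  0 -3 -2]
  M: [ 0  0  0  1  0  1  1]
  Θ: [ 0  0  0  0  1 -1  0]
RREF → pivots at {γ,q,ΔT} ⇒ r = 3

3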